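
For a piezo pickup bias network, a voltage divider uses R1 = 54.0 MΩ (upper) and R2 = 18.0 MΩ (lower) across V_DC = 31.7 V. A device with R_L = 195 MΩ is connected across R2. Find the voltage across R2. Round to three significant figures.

The load sits in parallel with R2, giving an effective lower resistance R2' = R2·R_L/(R2+R_L) = 16.48 MΩ.
Voltage divider with the loaded lower leg: V_out = 31.7 × 16.48/(54.0 + 16.48) = 31.7 × 0.2338 = 7.412 V.

V_out ≈ 7.41 V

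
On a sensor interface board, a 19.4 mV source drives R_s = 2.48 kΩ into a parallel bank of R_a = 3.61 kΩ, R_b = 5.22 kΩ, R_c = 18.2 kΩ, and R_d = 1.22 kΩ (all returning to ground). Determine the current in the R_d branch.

I ≈ 3.67 µA

Combine the parallel branches: R_p = (1/3.61 + 1/5.22 + 1/18.2 + 1/1.22)⁻¹ = 0.7445 kΩ.
V_A = 19.4 × 0.7445/3.224 = 4.479 mV.
Branch current I = V_A/R_d = 4.479/1.22 = 3.671 µA.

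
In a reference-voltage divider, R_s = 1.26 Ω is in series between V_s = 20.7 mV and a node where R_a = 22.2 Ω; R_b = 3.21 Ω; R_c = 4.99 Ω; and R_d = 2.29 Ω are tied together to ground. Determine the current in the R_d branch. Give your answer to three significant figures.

I ≈ 4.01 mA

Combine the parallel branches: R_p = (1/22.2 + 1/3.21 + 1/4.99 + 1/2.29)⁻¹ = 1.006 Ω.
Node voltage V_A = V_s · R_p/(R_s + R_p) = 20.7 × 0.4440 = 9.192 mV.
I(R_d) = V_A / R_d = 9.192/2.29 = 4.014 mA.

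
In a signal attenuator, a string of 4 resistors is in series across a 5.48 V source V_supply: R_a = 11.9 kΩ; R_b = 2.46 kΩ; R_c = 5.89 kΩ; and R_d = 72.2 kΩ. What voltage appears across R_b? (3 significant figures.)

Total series resistance ΣR = 11.9 + 2.46 + 5.89 + 72.2 = 92.45 kΩ.
Voltage divider: V = V_supply · (2.460 / 92.45) = 5.48 × 0.02661 = 0.1458 V.

V ≈ 0.146 V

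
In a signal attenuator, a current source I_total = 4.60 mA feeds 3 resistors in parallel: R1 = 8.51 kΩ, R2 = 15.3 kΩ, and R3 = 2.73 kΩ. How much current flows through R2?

I ≈ 0.547 mA

Conductances: ΣG = 1/8.51 + 1/15.3 + 1/2.73 = 0.5492 (1/kΩ).
R2 takes the fraction G_k/ΣG = 0.06536/0.5492 = 0.1190, so I = 4.60 × 0.1190 = 0.5475 mA.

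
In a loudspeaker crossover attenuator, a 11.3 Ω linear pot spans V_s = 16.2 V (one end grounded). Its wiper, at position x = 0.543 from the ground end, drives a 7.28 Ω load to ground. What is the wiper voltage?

V_out ≈ 6.35 V

The pot divides into 5.164 Ω above the wiper and 6.136 Ω below.
Lower segment in parallel with the load: 6.136 ‖ 7.28 = 3.330 Ω.
Loaded-divider output: V_out = 16.2 × 0.3920 = 6.351 V.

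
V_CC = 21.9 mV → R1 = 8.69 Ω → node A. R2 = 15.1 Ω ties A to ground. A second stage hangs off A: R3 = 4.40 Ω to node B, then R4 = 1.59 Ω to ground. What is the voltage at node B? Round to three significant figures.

Node A sees R2 in parallel with the series input of stage 2, R3 + R4 = 5.990 Ω.
Effective lower resistance at A: R2 ‖ 5.990 = 4.289 Ω.
So V_A = 21.9 × 0.3304 = 7.237 mV.
V_B = V_A × 0.2654 = 1.921 mV.

V_B ≈ 1.92 mV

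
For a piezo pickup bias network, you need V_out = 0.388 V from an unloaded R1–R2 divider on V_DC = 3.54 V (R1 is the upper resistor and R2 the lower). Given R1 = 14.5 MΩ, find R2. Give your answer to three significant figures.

The divider ratio is R2/(R1+R2) = 0.388/3.54 = 0.1096.
R2 = R1 · 0.1096/(1 − 0.1096) = 1.785 MΩ.

R2 ≈ 1.78 MΩ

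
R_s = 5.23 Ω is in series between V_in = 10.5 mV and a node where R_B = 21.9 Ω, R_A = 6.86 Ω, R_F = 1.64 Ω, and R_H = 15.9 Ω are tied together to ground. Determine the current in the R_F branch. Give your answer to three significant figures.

Combine the parallel branches: R_p = (1/21.9 + 1/6.86 + 1/1.64 + 1/15.9)⁻¹ = 1.157 Ω.
Node voltage V_A = V_in · R_p/(R_s + R_p) = 10.5 × 0.1812 = 1.902 mV.
Branch current I = V_A/R_F = 1.902/1.64 = 1.160 mA.
(Check via current divider: I_total = 1.644 mA; share G_k/ΣG = 0.7057 → same result.)

I ≈ 1.16 mA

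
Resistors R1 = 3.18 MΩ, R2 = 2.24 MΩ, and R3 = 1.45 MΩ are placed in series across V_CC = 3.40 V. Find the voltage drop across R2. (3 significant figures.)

V ≈ 1.11 V

Total series resistance ΣR = 3.18 + 2.24 + 1.45 = 6.870 MΩ.
By the voltage-divider rule, V = 3.40 × 2.240/6.870 = 1.109 V.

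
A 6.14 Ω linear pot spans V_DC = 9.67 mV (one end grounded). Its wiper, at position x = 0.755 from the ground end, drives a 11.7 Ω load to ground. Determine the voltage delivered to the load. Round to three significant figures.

Split the track: R_lower = x·R_p = 4.636 Ω, R_upper = (1−x)·R_p = 1.504 Ω.
Lower segment in parallel with the load: 4.636 ‖ 11.7 = 3.320 Ω.
Loaded-divider output: V_out = 9.67 × 0.6882 = 6.655 mV.

V_out ≈ 6.65 mV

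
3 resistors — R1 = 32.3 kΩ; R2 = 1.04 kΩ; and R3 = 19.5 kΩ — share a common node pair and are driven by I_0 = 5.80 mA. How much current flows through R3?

Total conductance ΣG = 1/32.3 + 1/1.04 + 1/19.5 = 1.044 (units of 1/kΩ).
Current divider: I(R3) = I_0 · G_k/ΣG = 5.80 × (0.05128/1.044) = 5.80 × 0.04913 = 0.2850 mA.

I ≈ 0.285 mA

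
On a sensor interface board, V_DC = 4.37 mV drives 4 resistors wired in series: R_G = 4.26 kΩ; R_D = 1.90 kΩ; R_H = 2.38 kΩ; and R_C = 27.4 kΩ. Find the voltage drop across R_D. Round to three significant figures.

Total series resistance ΣR = 4.26 + 1.90 + 2.38 + 27.4 = 35.94 kΩ.
By the voltage-divider rule, V = 4.37 × 1.900/35.94 = 0.2310 mV.

V ≈ 0.231 mV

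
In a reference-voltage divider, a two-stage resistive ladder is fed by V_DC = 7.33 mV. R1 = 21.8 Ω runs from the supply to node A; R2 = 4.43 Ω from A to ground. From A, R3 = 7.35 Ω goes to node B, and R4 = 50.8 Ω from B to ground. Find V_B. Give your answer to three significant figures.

V_B ≈ 1.02 mV

Looking into the second stage from A: R3 + R4 = 58.15 Ω appears in parallel with R2.
R2 ‖ (R3+R4) = 4.116 Ω.
So V_A = 7.33 × 0.1588 = 1.164 mV.
Then the unloaded second divider: V_B = V_A × R4/(R3+R4) = 1.164 × 0.8736 = 1.017 mV.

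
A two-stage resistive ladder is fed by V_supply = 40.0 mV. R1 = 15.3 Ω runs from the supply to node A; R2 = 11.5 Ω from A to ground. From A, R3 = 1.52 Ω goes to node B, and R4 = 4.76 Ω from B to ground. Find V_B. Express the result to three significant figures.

The second stage (R3 + R4 = 6.280 Ω) loads node A in parallel with R2.
Effective lower resistance at A: R2 ‖ 6.280 = 4.062 Ω.
V_A = 40.0 × 4.062/(15.3 + 4.062) = 8.391 mV.
Stage 2 is unloaded, so V_B = V_A · R4/(R3+R4) = 8.391 × 4.76/6.280 = 6.360 mV.

V_B ≈ 6.36 mV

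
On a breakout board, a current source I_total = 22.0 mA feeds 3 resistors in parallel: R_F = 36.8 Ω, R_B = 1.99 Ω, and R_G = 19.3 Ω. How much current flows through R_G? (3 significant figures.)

I ≈ 1.96 mA

ΣG = 1/36.8 + 1/1.99 + 1/19.3 = 0.5815.
R_G takes the fraction G_k/ΣG = 0.05181/0.5815 = 0.08910, so I = 22.0 × 0.08910 = 1.960 mA.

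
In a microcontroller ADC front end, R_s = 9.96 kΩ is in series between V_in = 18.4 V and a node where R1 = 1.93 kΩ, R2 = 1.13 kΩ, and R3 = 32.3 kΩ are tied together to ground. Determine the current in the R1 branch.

I ≈ 0.624 mA

Parallel bank: R_p = 1/(1/1.93 + 1/1.13 + 1/32.3) = 0.6973 kΩ.
V_A = 18.4 × 0.6973/10.66 = 1.204 V.
I(R1) = V_A / R1 = 1.204/1.93 = 0.6238 mA.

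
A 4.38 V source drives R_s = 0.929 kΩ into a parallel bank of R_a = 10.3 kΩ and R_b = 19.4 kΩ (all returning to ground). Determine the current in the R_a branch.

Combine the parallel branches: R_p = (1/10.3 + 1/19.4)⁻¹ = 6.728 kΩ.
V_A by voltage divider: V_A = 4.38 × 6.728/(0.929 + 6.728) = 3.849 V.
Branch current I = V_A/R_a = 3.849/10.3 = 0.3736 mA.

I ≈ 0.374 mA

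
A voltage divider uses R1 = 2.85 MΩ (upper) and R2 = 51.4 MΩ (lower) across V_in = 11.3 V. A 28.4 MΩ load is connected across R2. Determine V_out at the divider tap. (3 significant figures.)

First combine the lower leg with the load: R2 ‖ R_L = 18.29 MΩ.
Now apply the divider: V_out = 11.3 × 0.8652 = 9.777 V.
(Unloaded it would be 10.7 V; the load pulls it down.)

V_out ≈ 9.78 V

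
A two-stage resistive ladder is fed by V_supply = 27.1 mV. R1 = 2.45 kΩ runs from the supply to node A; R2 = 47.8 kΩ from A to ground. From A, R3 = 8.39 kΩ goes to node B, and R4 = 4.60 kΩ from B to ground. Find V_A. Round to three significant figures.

The second stage (R3 + R4 = 12.99 kΩ) loads node A in parallel with R2.
Effective lower resistance at A: R2 ‖ 12.99 = 10.21 kΩ.
V_A = 27.1 × 10.21/(2.45 + 10.21) = 21.86 mV.

V_A ≈ 21.9 mV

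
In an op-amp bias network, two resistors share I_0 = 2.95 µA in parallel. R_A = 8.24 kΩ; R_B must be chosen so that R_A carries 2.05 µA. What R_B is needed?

R_B ≈ 18.8 kΩ

In a two-way split, I_A/I_0 = R_B/(R_A + R_B).
With f = 0.6949, R_B = R_A · f/(1−f) = 8.24 × 2.278 = 18.77 kΩ.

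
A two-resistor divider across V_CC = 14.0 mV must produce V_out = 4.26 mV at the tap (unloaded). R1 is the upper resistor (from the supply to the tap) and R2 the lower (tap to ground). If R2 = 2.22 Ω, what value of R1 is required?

Required fraction k = V_out/V_CC = 0.3043.
R1 = R2·(1/k − 1) = 2.22 × 2.286 = 5.076 Ω.

R1 ≈ 5.08 Ω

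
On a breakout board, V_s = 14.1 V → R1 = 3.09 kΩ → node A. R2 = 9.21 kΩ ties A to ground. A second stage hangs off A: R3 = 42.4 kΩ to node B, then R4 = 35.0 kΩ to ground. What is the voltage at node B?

V_B ≈ 4.64 V

The second stage (R3 + R4 = 77.40 kΩ) loads node A in parallel with R2.
R2 ‖ (R3+R4) = 8.231 kΩ.
So V_A = 14.1 × 0.7270 = 10.25 V.
Then the unloaded second divider: V_B = V_A × R4/(R3+R4) = 10.25 × 0.4522 = 4.636 V.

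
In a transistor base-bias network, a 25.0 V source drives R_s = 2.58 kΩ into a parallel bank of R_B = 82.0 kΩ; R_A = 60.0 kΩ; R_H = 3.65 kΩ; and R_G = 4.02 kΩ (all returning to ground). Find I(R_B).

Parallel bank: R_p = 1/(1/82.0 + 1/60.0 + 1/3.65 + 1/4.02) = 1.813 kΩ.
V_A = 25.0 × 1.813/4.393 = 10.32 V.
I(R_B) = V_A / R_B = 10.32/82.0 = 0.1258 mA.

I ≈ 0.126 mA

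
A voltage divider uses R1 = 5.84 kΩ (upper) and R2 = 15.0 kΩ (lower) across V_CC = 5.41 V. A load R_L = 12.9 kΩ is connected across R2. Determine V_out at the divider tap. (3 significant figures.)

V_out ≈ 2.94 V

The load sits in parallel with R2, giving an effective lower resistance R2' = R2·R_L/(R2+R_L) = 6.935 kΩ.
Then V_out = V_CC · R2'/(R1 + R2') = 5.41 × 6.935/12.78 = 2.937 V.
(Unloaded it would be 3.89 V; the load pulls it down.)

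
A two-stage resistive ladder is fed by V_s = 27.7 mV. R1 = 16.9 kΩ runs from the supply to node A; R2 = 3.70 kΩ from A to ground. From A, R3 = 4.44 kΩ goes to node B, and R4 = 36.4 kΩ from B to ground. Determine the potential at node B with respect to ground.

Node A sees R2 in parallel with the series input of stage 2, R3 + R4 = 40.84 kΩ.
Effective lower resistance at A: R2 ‖ 40.84 = 3.393 kΩ.
First divider: V_A = V_s · 3.393/(16.9 + 3.393) = 4.631 mV.
Stage 2 is unloaded, so V_B = V_A · R4/(R3+R4) = 4.631 × 36.4/40.84 = 4.128 mV.

V_B ≈ 4.13 mV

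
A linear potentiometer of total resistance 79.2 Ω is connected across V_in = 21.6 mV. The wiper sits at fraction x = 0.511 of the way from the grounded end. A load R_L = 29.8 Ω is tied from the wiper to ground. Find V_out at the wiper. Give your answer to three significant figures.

The pot divides into 38.73 Ω above the wiper and 40.47 Ω below.
R_L loads the lower segment: effective lower R = 17.16 Ω.
Loaded-divider output: V_out = 21.6 × 0.3071 = 6.633 mV.

V_out ≈ 6.63 mV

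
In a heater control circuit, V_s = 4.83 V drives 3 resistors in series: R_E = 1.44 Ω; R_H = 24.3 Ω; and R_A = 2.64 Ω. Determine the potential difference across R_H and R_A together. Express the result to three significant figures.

V ≈ 4.58 V

Total series resistance ΣR = 1.44 + 24.3 + 2.64 = 28.38 Ω.
R_{R_H..R_A} = 24.3 + 2.64 = 26.94 Ω.
V = V_s · R/ΣR = 4.83 × 0.9493 = 4.585 V.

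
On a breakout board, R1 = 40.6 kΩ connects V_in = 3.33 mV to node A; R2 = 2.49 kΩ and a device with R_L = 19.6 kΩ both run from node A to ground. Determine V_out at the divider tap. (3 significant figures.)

The load sits in parallel with R2, giving an effective lower resistance R2' = R2·R_L/(R2+R_L) = 2.209 kΩ.
Now apply the divider: V_out = 3.33 × 0.05161 = 0.1719 mV.

V_out ≈ 0.172 mV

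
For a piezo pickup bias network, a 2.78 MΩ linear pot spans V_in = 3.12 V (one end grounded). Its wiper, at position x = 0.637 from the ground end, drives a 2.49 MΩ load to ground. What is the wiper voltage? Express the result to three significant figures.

Split the track: R_lower = x·R_p = 1.771 MΩ, R_upper = (1−x)·R_p = 1.009 MΩ.
(x·R_p) ‖ R_L = 1.035 MΩ.
Then V_out = V_in · 1.035/(1.009 + 1.035) = 1.580 V.

V_out ≈ 1.58 V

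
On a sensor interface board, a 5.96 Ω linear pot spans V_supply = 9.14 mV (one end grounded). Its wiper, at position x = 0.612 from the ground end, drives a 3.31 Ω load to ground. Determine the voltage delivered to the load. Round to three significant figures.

Lower segment x·R_p = 3.648 Ω; upper segment (1−x)·R_p = 2.312 Ω.
Lower segment in parallel with the load: 3.648 ‖ 3.31 = 1.735 Ω.
Then V_out = V_supply · 1.735/(2.312 + 1.735) = 3.918 mV.

V_out ≈ 3.92 mV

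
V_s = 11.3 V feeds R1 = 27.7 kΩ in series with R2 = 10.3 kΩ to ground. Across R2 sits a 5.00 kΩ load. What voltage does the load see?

First combine the lower leg with the load: R2 ‖ R_L = 3.366 kΩ.
Then V_out = V_s · R2'/(R1 + R2') = 11.3 × 3.366/31.07 = 1.224 V.

V_out ≈ 1.22 V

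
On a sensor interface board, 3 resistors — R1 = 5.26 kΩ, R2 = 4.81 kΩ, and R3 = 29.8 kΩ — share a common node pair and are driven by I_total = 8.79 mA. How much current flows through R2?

Conductances: ΣG = 1/5.26 + 1/4.81 + 1/29.8 = 0.4316 (1/kΩ).
Current divider: I(R2) = I_total · G_k/ΣG = 8.79 × (0.2079/0.4316) = 8.79 × 0.4817 = 4.234 mA.

I ≈ 4.23 mA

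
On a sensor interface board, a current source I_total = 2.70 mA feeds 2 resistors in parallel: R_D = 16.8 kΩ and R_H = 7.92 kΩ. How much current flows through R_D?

I ≈ 0.865 mA

For two parallel branches, I_k = I_total · (other R)/(sum of R).
I(R_D) = 2.70 × 7.92/(16.8 + 7.92) = 2.70 × 0.3204 = 0.8650 mA.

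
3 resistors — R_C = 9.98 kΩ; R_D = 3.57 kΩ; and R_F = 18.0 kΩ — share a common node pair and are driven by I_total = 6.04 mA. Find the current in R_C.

Conductances: ΣG = 1/9.98 + 1/3.57 + 1/18.0 = 0.4359 (1/kΩ).
By the current-divider rule, I = I_total · G_k/ΣG = 6.04 × 0.2299 = 1.389 mA.

I ≈ 1.39 mA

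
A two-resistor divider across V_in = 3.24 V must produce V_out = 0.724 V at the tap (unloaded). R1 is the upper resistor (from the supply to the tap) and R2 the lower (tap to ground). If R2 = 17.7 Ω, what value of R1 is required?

R1 ≈ 61.5 Ω

The divider ratio is R2/(R1+R2) = 0.724/3.24 = 0.2235.
R1 = R2·(1/k − 1) = 17.7 × 3.475 = 61.51 Ω.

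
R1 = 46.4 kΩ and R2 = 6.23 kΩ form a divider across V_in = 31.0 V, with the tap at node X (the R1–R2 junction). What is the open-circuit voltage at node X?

V_th ≈ 3.67 V

With X open, the divider is unloaded: V_th = 31.0 × 6.23/52.63 = 3.670 V.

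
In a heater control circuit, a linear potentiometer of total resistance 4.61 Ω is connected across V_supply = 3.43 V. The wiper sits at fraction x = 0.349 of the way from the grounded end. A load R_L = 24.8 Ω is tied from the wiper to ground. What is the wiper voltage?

Split the track: R_lower = x·R_p = 1.609 Ω, R_upper = (1−x)·R_p = 3.001 Ω.
R_L loads the lower segment: effective lower R = 1.511 Ω.
V_out = 3.43 × 1.511/(3.001 + 1.511) = 1.149 V.

V_out ≈ 1.15 V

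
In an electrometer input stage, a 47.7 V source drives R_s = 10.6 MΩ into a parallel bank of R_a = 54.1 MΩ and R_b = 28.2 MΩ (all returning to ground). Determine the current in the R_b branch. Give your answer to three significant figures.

Equivalent of the parallel group: R_p = 18.54 MΩ.
V_A = 47.7 × 18.54/29.14 = 30.35 V.
I(R_b) = V_A / R_b = 30.35/28.2 = 1.076 µA.
(Check via current divider: I_total = 1.637 µA; share G_k/ΣG = 0.6574 → same result.)

I ≈ 1.08 µA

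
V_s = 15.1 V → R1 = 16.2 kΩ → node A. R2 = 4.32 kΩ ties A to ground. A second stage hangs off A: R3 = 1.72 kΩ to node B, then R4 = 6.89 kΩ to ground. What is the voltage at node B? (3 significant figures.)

Node A sees R2 in parallel with the series input of stage 2, R3 + R4 = 8.610 kΩ.
Effective lower resistance at A: R2 ‖ 8.610 = 2.877 kΩ.
V_A = 15.1 × 2.877/(16.2 + 2.877) = 2.277 V.
Then the unloaded second divider: V_B = V_A × R4/(R3+R4) = 2.277 × 0.8002 = 1.822 V.

V_B ≈ 1.82 V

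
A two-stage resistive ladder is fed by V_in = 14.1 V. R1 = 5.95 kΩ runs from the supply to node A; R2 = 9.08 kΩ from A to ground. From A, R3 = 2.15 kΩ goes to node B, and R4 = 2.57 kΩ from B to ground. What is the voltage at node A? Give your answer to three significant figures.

Node A sees R2 in parallel with the series input of stage 2, R3 + R4 = 4.720 kΩ.
Effective lower resistance at A: R2 ‖ 4.720 = 3.106 kΩ.
V_A = 14.1 × 3.106/(5.95 + 3.106) = 4.836 V.

V_A ≈ 4.84 V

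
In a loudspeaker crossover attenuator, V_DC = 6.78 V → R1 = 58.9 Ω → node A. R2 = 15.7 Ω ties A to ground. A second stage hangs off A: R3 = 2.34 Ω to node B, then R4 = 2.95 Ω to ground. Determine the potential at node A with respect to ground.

V_A ≈ 0.427 V

Looking into the second stage from A: R3 + R4 = 5.290 Ω appears in parallel with R2.
Effective lower resistance at A: R2 ‖ 5.290 = 3.957 Ω.
First divider: V_A = V_DC · 3.957/(58.9 + 3.957) = 0.4268 V.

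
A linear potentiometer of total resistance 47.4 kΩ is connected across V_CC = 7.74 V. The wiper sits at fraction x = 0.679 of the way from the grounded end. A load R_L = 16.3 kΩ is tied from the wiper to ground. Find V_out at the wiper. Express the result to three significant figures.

V_out ≈ 3.22 V

Lower segment x·R_p = 32.18 kΩ; upper segment (1−x)·R_p = 15.22 kΩ.
Lower segment in parallel with the load: 32.18 ‖ 16.3 = 10.82 kΩ.
Then V_out = V_CC · 10.82/(15.22 + 10.82) = 3.217 V.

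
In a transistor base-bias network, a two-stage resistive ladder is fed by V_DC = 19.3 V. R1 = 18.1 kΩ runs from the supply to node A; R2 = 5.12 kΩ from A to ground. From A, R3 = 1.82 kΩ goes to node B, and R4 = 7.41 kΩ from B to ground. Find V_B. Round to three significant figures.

V_B ≈ 2.39 V

Looking into the second stage from A: R3 + R4 = 9.230 kΩ appears in parallel with R2.
R2 ‖ (R3+R4) = 3.293 kΩ.
First divider: V_A = V_DC · 3.293/(18.1 + 3.293) = 2.971 V.
V_B = V_A × 0.8028 = 2.385 V.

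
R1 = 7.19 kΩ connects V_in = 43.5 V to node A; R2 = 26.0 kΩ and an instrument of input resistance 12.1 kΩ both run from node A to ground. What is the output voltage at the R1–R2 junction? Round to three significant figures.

First combine the lower leg with the load: R2 ‖ R_L = 8.257 kΩ.
Voltage divider with the loaded lower leg: V_out = 43.5 × 8.257/(7.19 + 8.257) = 43.5 × 0.5345 = 23.25 V.

V_out ≈ 23.3 V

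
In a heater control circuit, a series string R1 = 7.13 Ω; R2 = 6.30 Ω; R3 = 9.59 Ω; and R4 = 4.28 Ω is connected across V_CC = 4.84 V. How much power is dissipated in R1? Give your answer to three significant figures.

The common current is I = 4.84/27.30 = 0.1773 A.
V(R1) = I·R = 1.264 V; P = V·I = 1.264 × 0.1773 = 0.2241 W.

P ≈ 0.224 W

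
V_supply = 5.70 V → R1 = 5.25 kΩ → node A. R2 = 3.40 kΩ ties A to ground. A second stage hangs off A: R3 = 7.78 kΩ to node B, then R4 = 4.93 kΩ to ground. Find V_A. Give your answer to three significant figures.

Looking into the second stage from A: R3 + R4 = 12.71 kΩ appears in parallel with R2.
Effective lower resistance at A: R2 ‖ 12.71 = 2.682 kΩ.
First divider: V_A = V_supply · 2.682/(5.25 + 2.682) = 1.928 V.

V_A ≈ 1.93 V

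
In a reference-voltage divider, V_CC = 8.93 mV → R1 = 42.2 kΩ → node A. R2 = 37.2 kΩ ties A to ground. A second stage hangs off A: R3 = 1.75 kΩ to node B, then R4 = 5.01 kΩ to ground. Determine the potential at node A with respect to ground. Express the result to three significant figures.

Node A sees R2 in parallel with the series input of stage 2, R3 + R4 = 6.760 kΩ.
R2 ‖ (R3+R4) = 5.720 kΩ.
V_A = 8.93 × 5.720/(42.2 + 5.720) = 1.066 mV.

V_A ≈ 1.07 mV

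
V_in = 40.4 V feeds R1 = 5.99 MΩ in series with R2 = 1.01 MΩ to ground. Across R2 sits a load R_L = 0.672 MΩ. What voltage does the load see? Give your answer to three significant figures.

The load sits in parallel with R2, giving an effective lower resistance R2' = R2·R_L/(R2+R_L) = 0.4035 MΩ.
Voltage divider with the loaded lower leg: V_out = 40.4 × 0.4035/(5.99 + 0.4035) = 40.4 × 0.06311 = 2.550 V.
(Unloaded it would be 5.83 V; the load pulls it down.)

V_out ≈ 2.55 V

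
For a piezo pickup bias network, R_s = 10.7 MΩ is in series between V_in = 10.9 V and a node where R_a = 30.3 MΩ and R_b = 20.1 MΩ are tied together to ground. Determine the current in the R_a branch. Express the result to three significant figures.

I ≈ 0.191 µA

Equivalent of the parallel group: R_p = 12.08 MΩ.
Node voltage V_A = V_in · R_p/(R_s + R_p) = 10.9 × 0.5304 = 5.781 V.
I(R_a) = V_A / R_a = 5.781/30.3 = 0.1908 µA.
(Equivalently: I_total = 0.4784 µA, then current-divider fraction G_k/ΣG = 0.3988.)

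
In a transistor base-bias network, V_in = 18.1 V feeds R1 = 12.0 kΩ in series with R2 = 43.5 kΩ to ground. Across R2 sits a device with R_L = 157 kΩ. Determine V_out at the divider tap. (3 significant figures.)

The load sits in parallel with R2, giving an effective lower resistance R2' = R2·R_L/(R2+R_L) = 34.06 kΩ.
Then V_out = V_in · R2'/(R1 + R2') = 18.1 × 34.06/46.06 = 13.38 V.
(Unloaded it would be 14.2 V; the load pulls it down.)

V_out ≈ 13.4 V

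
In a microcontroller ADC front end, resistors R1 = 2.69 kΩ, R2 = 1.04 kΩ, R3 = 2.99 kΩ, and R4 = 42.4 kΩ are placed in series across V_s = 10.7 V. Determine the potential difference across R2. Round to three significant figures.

Series total: ΣR = 2.69 + 1.04 + 2.99 + 42.4 = 49.12 kΩ.
V = V_s · R/ΣR = 10.7 × 0.02117 = 0.2265 V.

V ≈ 0.227 V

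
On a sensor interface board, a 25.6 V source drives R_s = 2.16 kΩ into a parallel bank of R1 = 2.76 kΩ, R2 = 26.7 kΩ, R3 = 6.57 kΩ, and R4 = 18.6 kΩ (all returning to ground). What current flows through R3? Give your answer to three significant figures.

Equivalent of the parallel group: R_p = 1.651 kΩ.
V_A by voltage divider: V_A = 25.6 × 1.651/(2.16 + 1.651) = 11.09 V.
I(R3) = V_A / R3 = 11.09/6.57 = 1.688 mA.

I ≈ 1.69 mA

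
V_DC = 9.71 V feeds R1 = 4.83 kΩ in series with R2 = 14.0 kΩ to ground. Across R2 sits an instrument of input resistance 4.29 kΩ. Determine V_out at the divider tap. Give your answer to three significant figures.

V_out ≈ 3.93 V

R2 ‖ R_L = (14.0 × 4.29)/(14.0 + 4.29) = 3.284 kΩ.
Voltage divider with the loaded lower leg: V_out = 9.71 × 3.284/(4.83 + 3.284) = 9.71 × 0.4047 = 3.930 V.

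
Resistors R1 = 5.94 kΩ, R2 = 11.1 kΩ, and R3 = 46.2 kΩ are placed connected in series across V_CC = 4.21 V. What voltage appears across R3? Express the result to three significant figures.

V ≈ 3.08 V

Series total: ΣR = 5.94 + 11.1 + 46.2 = 63.24 kΩ.
V = V_CC · R/ΣR = 4.21 × 0.7306 = 3.076 V.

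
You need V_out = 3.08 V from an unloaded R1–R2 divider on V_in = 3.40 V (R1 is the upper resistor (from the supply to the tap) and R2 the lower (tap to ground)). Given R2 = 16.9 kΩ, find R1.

R1 ≈ 1.76 kΩ

V_out/V_in = R2/(R1+R2) = 0.9059.
Rearranging, R1 = R2·(1−k)/k = 16.9 × 0.1039 = 1.756 kΩ.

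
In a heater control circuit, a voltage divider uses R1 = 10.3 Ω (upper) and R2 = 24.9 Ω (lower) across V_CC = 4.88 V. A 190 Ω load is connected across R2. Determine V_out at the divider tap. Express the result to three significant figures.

R2 ‖ R_L = (24.9 × 190)/(24.9 + 190) = 22.01 Ω.
Now apply the divider: V_out = 4.88 × 0.6813 = 3.325 V.
(Unloaded it would be 3.45 V; the load pulls it down.)

V_out ≈ 3.32 V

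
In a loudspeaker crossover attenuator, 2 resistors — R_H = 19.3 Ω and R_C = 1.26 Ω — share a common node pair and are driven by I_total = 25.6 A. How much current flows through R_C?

I ≈ 24.0 A

With just two branches, the current splits inversely with resistance.
So I = 25.6 × 19.3/20.56 = 24.03 A.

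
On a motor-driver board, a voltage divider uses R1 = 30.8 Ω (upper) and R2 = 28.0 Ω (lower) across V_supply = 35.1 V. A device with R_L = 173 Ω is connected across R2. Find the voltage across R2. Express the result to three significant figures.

V_out ≈ 15.4 V

The load sits in parallel with R2, giving an effective lower resistance R2' = R2·R_L/(R2+R_L) = 24.10 Ω.
Voltage divider with the loaded lower leg: V_out = 35.1 × 24.10/(30.8 + 24.10) = 35.1 × 0.4390 = 15.41 V.
(Unloaded it would be 16.7 V; the load pulls it down.)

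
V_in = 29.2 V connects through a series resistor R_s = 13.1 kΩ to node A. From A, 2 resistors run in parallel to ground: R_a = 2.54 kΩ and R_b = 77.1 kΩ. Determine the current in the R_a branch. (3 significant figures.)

Combine the parallel branches: R_p = (1/2.54 + 1/77.1)⁻¹ = 2.459 kΩ.
V_A by voltage divider: V_A = 29.2 × 2.459/(13.1 + 2.459) = 4.615 V.
I(R_a) = V_A / R_a = 4.615/2.54 = 1.817 mA.
(Equivalently: I_total = 1.877 mA, then current-divider fraction G_k/ΣG = 0.9681.)

I ≈ 1.82 mA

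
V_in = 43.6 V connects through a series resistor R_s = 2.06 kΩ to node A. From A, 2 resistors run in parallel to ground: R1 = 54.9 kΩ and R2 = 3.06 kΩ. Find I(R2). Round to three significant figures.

Combine the parallel branches: R_p = (1/54.9 + 1/3.06)⁻¹ = 2.898 kΩ.
V_A by voltage divider: V_A = 43.6 × 2.898/(2.06 + 2.898) = 25.49 V.
Branch current I = V_A/R2 = 25.49/3.06 = 8.329 mA.

I ≈ 8.33 mA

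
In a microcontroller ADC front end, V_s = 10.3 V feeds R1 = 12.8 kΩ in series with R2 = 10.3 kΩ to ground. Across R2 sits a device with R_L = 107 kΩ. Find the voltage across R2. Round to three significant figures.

V_out ≈ 4.36 V

The load sits in parallel with R2, giving an effective lower resistance R2' = R2·R_L/(R2+R_L) = 9.396 kΩ.
Now apply the divider: V_out = 10.3 × 0.4233 = 4.360 V.
(Unloaded it would be 4.59 V; the load pulls it down.)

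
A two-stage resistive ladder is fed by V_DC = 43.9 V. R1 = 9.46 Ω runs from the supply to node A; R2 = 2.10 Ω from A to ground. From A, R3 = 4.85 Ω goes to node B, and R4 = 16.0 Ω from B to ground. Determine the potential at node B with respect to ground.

Looking into the second stage from A: R3 + R4 = 20.85 Ω appears in parallel with R2.
R2 ‖ (R3+R4) = 1.908 Ω.
V_A = 43.9 × 1.908/(9.46 + 1.908) = 7.368 V.
V_B = V_A × 0.7674 = 5.654 V.

V_B ≈ 5.65 V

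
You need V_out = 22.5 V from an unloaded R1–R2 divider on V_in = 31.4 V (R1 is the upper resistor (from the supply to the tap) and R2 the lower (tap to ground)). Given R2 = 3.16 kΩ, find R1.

R1 ≈ 1.25 kΩ

Required fraction k = V_out/V_in = 0.7166.
So R1 = R2 · (V_in/V_out − 1) = 3.16 × (31.4/22.5 − 1) = 3.16 × 0.3956 = 1.250 kΩ.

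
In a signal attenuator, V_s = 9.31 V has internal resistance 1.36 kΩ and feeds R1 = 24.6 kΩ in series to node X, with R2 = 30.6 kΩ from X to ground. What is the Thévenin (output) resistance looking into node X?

R1' = 1.36 + 24.6 = 25.96 kΩ (source resistance + R1).
With V_s suppressed (replaced by a short), R_th = R1' ‖ R2 = (25.96 × 30.6)/(25.96 + 30.6) = 14.04 kΩ.

R_th ≈ 14.0 kΩ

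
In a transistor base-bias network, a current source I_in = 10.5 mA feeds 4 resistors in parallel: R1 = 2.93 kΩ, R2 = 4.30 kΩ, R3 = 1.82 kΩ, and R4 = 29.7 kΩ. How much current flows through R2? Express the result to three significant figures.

Conductances: ΣG = 1/2.93 + 1/4.30 + 1/1.82 + 1/29.7 = 1.157 (1/kΩ).
By the current-divider rule, I = I_in · G_k/ΣG = 10.5 × 0.2010 = 2.111 mA.

I ≈ 2.11 mA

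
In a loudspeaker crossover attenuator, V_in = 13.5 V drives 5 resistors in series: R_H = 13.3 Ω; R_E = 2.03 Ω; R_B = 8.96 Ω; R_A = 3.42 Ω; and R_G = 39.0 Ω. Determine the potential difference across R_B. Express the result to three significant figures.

Series total: ΣR = 13.3 + 2.03 + 8.96 + 3.42 + 39.0 = 66.71 Ω.
V = V_in · R/ΣR = 13.5 × 0.1343 = 1.813 V.

V ≈ 1.81 V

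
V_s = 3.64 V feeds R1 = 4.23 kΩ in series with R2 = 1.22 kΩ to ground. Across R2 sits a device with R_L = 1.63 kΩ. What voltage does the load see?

V_out ≈ 0.515 V

First combine the lower leg with the load: R2 ‖ R_L = 0.6978 kΩ.
Then V_out = V_s · R2'/(R1 + R2') = 3.64 × 0.6978/4.928 = 0.5154 V.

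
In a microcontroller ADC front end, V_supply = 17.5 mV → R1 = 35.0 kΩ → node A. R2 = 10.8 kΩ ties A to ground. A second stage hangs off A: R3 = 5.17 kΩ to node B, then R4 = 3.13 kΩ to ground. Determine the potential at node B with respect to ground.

Node A sees R2 in parallel with the series input of stage 2, R3 + R4 = 8.300 kΩ.
Effective lower resistance at A: R2 ‖ 8.300 = 4.693 kΩ.
First divider: V_A = V_supply · 4.693/(35.0 + 4.693) = 2.069 mV.
Stage 2 is unloaded, so V_B = V_A · R4/(R3+R4) = 2.069 × 3.13/8.300 = 0.7803 mV.

V_B ≈ 0.780 mV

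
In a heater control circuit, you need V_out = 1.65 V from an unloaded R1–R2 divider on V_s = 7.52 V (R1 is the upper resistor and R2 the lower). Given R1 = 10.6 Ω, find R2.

R2 ≈ 2.98 Ω

V_out/V_s = R2/(R1+R2) = 0.2194.
R2 = R1 · 0.2194/(1 − 0.2194) = 2.980 Ω.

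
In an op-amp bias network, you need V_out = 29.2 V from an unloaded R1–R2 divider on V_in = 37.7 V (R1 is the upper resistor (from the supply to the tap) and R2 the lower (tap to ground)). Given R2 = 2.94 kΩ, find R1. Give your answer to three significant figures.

Required fraction k = V_out/V_in = 0.7745.
R1 = R2·(1/k − 1) = 2.94 × 0.2911 = 0.8558 kΩ.

R1 ≈ 0.856 kΩ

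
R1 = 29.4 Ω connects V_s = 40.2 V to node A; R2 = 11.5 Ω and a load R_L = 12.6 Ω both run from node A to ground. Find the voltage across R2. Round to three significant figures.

V_out ≈ 6.83 V

First combine the lower leg with the load: R2 ‖ R_L = 6.012 Ω.
Voltage divider with the loaded lower leg: V_out = 40.2 × 6.012/(29.4 + 6.012) = 40.2 × 0.1698 = 6.825 V.
(Unloaded it would be 11.3 V; the load pulls it down.)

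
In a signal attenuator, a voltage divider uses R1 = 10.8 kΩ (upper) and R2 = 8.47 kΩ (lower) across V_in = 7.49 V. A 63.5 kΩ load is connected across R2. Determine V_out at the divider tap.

V_out ≈ 3.06 V

The load sits in parallel with R2, giving an effective lower resistance R2' = R2·R_L/(R2+R_L) = 7.473 kΩ.
Then V_out = V_in · R2'/(R1 + R2') = 7.49 × 7.473/18.27 = 3.063 V.
(Unloaded it would be 3.29 V; the load pulls it down.)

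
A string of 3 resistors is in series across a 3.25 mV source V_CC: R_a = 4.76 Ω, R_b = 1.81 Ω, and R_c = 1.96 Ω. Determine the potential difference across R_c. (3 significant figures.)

V ≈ 0.747 mV

Series total: ΣR = 4.76 + 1.81 + 1.96 = 8.530 Ω.
V = V_CC · R/ΣR = 3.25 × 0.2298 = 0.7468 mV.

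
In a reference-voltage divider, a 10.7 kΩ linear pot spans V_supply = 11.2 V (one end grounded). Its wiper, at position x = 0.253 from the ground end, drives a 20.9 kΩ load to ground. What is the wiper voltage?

V_out ≈ 2.58 V

The pot divides into 7.993 kΩ above the wiper and 2.707 kΩ below.
(x·R_p) ‖ R_L = 2.397 kΩ.
Then V_out = V_supply · 2.397/(7.993 + 2.397) = 2.584 V.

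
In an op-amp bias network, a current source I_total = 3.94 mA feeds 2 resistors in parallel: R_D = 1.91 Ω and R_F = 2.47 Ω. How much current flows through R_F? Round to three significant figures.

I ≈ 1.72 mA

For two parallel branches, I_k = I_total · (other R)/(sum of R).
I(R_F) = 3.94 × 1.91/(1.91 + 2.47) = 3.94 × 0.4361 = 1.718 mA.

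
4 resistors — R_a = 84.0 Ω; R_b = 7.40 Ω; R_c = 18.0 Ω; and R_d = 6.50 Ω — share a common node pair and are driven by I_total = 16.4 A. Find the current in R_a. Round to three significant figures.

Total conductance ΣG = 1/84.0 + 1/7.40 + 1/18.0 + 1/6.50 = 0.3564 (units of 1/Ω).
R_a takes the fraction G_k/ΣG = 0.01190/0.3564 = 0.03340, so I = 16.4 × 0.03340 = 0.5477 A.

I ≈ 0.548 A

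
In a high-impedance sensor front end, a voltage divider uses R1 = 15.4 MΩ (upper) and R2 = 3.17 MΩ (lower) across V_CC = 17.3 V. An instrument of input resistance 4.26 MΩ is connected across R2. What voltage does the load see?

V_out ≈ 1.83 V

The load sits in parallel with R2, giving an effective lower resistance R2' = R2·R_L/(R2+R_L) = 1.818 MΩ.
Now apply the divider: V_out = 17.3 × 0.1056 = 1.826 V.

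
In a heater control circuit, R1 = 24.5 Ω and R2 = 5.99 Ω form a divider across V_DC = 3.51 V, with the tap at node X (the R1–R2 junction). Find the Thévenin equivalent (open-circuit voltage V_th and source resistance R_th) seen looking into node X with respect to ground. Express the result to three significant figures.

V_th ≈ 0.690 V, R_th ≈ 4.81 Ω

Open-circuit (no load on X): V_th = V_DC · R2/(R1 + R2) = 3.51 × 5.99/(24.50 + 5.99) = 0.6896 V.
Zeroing V_DC shorts the top of R1 to ground, so R_th = R1 ‖ R2 = 4.813 Ω.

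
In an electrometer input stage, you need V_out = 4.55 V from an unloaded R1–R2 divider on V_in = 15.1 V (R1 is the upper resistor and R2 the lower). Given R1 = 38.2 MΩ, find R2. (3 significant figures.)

R2 ≈ 16.5 MΩ

The divider ratio is R2/(R1+R2) = 4.55/15.1 = 0.3013.
R2 = R1 · 0.3013/(1 − 0.3013) = 16.47 MΩ.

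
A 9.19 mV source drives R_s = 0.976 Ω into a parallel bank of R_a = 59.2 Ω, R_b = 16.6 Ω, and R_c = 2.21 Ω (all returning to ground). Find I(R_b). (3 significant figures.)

Parallel bank: R_p = 1/(1/59.2 + 1/16.6 + 1/2.21) = 1.888 Ω.
V_A by voltage divider: V_A = 9.19 × 1.888/(0.976 + 1.888) = 6.058 mV.
Branch current I = V_A/R_b = 6.058/16.6 = 0.3650 mA.
(Check via current divider: I_total = 3.209 mA; share G_k/ΣG = 0.1137 → same result.)

I ≈ 0.365 mA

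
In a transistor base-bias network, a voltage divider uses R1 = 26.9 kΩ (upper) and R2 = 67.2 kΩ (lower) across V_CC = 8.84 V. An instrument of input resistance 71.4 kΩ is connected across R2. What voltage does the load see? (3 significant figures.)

R2 ‖ R_L = (67.2 × 71.4)/(67.2 + 71.4) = 34.62 kΩ.
Then V_out = V_CC · R2'/(R1 + R2') = 8.84 × 34.62/61.52 = 4.975 V.
(Unloaded it would be 6.31 V; the load pulls it down.)

V_out ≈ 4.97 V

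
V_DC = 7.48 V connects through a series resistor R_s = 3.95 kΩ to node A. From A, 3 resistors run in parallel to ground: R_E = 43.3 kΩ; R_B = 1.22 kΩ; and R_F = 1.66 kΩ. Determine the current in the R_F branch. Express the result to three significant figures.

I ≈ 0.672 mA

Combine the parallel branches: R_p = (1/43.3 + 1/1.22 + 1/1.66)⁻¹ = 0.6920 kΩ.
V_A = 7.48 × 0.6920/4.642 = 1.115 V.
Branch current I = V_A/R_F = 1.115/1.66 = 0.6717 mA.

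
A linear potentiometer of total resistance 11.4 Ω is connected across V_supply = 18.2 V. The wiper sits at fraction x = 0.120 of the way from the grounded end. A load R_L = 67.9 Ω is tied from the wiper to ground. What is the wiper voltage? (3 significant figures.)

The pot divides into 10.03 Ω above the wiper and 1.368 Ω below.
(x·R_p) ‖ R_L = 1.341 Ω.
V_out = 18.2 × 1.341/(10.03 + 1.341) = 2.146 V.

V_out ≈ 2.15 V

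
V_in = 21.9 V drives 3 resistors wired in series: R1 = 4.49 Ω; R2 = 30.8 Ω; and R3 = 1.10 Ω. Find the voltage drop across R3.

Series total: ΣR = 4.49 + 30.8 + 1.10 = 36.39 Ω.
By the voltage-divider rule, V = 21.9 × 1.100/36.39 = 0.6620 V.

V ≈ 0.662 V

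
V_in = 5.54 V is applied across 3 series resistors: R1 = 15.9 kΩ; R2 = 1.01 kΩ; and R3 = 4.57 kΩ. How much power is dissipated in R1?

ΣR = 21.48 kΩ → I = 5.54/21.48 = 0.2579 mA.
V(R1) = I·R = 4.101 V; P = V·I = 4.101 × 0.2579 = 1.058 mW.

P ≈ 1.06 mW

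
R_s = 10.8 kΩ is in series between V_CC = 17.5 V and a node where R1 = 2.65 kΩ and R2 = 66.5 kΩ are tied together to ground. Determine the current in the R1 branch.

Combine the parallel branches: R_p = (1/2.65 + 1/66.5)⁻¹ = 2.548 kΩ.
V_A by voltage divider: V_A = 17.5 × 2.548/(10.8 + 2.548) = 3.341 V.
Branch current I = V_A/R1 = 3.341/2.65 = 1.261 mA.

I ≈ 1.26 mA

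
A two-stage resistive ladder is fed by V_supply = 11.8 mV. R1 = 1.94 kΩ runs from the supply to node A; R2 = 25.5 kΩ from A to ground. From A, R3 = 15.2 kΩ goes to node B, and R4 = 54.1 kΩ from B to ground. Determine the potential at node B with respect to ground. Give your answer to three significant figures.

The second stage (R3 + R4 = 69.30 kΩ) loads node A in parallel with R2.
Effective lower resistance at A: R2 ‖ 69.30 = 18.64 kΩ.
V_A = 11.8 × 18.64/(1.94 + 18.64) = 10.69 mV.
Stage 2 is unloaded, so V_B = V_A · R4/(R3+R4) = 10.69 × 54.1/69.30 = 8.344 mV.

V_B ≈ 8.34 mV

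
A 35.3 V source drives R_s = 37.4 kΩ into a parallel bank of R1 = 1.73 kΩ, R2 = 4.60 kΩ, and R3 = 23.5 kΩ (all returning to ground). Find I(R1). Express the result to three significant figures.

I ≈ 0.631 mA

Parallel bank: R_p = 1/(1/1.73 + 1/4.60 + 1/23.5) = 1.193 kΩ.
V_A = 35.3 × 1.193/38.59 = 1.092 V.
I(R1) = V_A / R1 = 1.092/1.73 = 0.6309 mA.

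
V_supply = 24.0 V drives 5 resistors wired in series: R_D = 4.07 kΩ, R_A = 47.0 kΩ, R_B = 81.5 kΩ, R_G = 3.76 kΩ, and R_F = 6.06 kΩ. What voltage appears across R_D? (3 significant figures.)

ΣR = 4.07 + 47.0 + 81.5 + 3.76 + 6.06 = 142.4 kΩ.
V = V_supply · R/ΣR = 24.0 × 0.02858 = 0.6860 V.

V ≈ 0.686 V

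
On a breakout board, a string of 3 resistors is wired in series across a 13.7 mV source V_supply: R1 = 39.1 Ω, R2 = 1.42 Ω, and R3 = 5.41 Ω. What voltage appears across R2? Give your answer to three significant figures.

Series total: ΣR = 39.1 + 1.42 + 5.41 = 45.93 Ω.
Voltage divider: V = V_supply · (1.420 / 45.93) = 13.7 × 0.03092 = 0.4236 mV.

V ≈ 0.424 mV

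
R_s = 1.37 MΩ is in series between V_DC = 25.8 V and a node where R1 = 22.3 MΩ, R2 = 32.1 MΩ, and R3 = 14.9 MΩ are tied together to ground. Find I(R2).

I ≈ 0.672 µA

Parallel bank: R_p = 1/(1/22.3 + 1/32.1 + 1/14.9) = 6.988 MΩ.
V_A = 25.8 × 6.988/8.358 = 21.57 V.
I(R2) = V_A / R2 = 21.57/32.1 = 0.6720 µA.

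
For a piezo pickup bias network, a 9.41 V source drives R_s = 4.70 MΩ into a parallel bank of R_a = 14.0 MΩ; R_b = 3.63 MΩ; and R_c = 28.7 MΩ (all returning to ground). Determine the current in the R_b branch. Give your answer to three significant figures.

I ≈ 0.928 µA

Parallel bank: R_p = 1/(1/14.0 + 1/3.63 + 1/28.7) = 2.619 MΩ.
V_A by voltage divider: V_A = 9.41 × 2.619/(4.70 + 2.619) = 3.368 V.
I(R_b) = V_A / R_b = 3.368/3.63 = 0.9277 µA.
(Equivalently: I_total = 1.286 µA, then current-divider fraction G_k/ΣG = 0.7216.)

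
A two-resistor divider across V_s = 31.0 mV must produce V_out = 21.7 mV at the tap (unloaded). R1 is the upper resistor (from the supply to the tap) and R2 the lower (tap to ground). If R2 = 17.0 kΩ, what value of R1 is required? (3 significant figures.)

R1 ≈ 7.29 kΩ

Required fraction k = V_out/V_s = 0.7000.
Rearranging, R1 = R2·(1−k)/k = 17.0 × 0.4286 = 7.286 kΩ.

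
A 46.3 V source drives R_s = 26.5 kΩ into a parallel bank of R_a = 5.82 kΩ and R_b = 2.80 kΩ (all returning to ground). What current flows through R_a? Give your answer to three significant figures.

I ≈ 0.530 mA

Combine the parallel branches: R_p = (1/5.82 + 1/2.80)⁻¹ = 1.890 kΩ.
V_A = 46.3 × 1.890/28.39 = 3.083 V.
Branch current I = V_A/R_a = 3.083/5.82 = 0.5297 mA.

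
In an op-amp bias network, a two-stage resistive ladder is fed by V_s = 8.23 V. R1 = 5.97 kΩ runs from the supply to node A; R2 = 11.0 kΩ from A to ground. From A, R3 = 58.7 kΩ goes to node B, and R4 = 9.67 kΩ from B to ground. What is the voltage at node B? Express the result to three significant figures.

The second stage (R3 + R4 = 68.37 kΩ) loads node A in parallel with R2.
R2 ‖ (R3+R4) = 9.475 kΩ.
V_A = 8.23 × 9.475/(5.97 + 9.475) = 5.049 V.
Stage 2 is unloaded, so V_B = V_A · R4/(R3+R4) = 5.049 × 9.67/68.37 = 0.7141 V.

V_B ≈ 0.714 V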